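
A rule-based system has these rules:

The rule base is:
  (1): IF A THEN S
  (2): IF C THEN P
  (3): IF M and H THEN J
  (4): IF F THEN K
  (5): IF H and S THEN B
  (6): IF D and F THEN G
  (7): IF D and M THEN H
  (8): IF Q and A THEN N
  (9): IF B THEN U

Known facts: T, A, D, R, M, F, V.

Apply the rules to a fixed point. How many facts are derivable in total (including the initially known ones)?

14

Round 1 — (1), (4), (6), (7), derive S, K, G, H.
Round 2 — (3), (5), derive J, B.
Round 3 — (9), derive U.
Closure: {A, B, D, F, G, H, J, K, M, R, S, T, U, V} — 14 facts.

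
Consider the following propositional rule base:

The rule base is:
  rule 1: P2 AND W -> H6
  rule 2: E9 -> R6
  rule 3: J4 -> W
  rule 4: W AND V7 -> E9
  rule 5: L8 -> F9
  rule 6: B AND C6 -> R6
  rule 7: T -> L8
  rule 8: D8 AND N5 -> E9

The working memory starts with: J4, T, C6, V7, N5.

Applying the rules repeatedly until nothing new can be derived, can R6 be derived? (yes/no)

yes

Round 1 fires rule 3, rule 7, giving W, L8.
Round 2 fires rule 4, rule 5, giving E9, F9.
Round 3 fires rule 2, giving R6.
R6 appears in round 3, so it is derivable.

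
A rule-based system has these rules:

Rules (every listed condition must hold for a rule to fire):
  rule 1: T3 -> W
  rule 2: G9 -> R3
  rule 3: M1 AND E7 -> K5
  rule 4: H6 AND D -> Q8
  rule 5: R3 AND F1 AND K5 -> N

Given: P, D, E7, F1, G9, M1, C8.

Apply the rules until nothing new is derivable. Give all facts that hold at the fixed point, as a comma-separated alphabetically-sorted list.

C8, D, E7, F1, G9, K5, M1, N, P, R3

[1] rule 2 [G9 -> R3]; rule 3 [M1 AND E7 -> K5]. ⇒ new: R3, K5.
[2] rule 5 [R3 AND F1 AND K5 -> N]. ⇒ new: N.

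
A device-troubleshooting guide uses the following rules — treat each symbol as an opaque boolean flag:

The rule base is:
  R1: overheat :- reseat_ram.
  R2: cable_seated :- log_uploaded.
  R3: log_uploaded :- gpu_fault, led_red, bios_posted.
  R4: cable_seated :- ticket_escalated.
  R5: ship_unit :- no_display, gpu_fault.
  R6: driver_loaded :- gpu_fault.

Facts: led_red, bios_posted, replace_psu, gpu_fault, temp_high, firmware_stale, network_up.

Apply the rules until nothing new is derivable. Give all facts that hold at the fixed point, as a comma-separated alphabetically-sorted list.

Round 1 — R3, R6, derive log_uploaded, driver_loaded.
Round 2 — R2, derive cable_seated.

bios_posted, cable_seated, driver_loaded, firmware_stale, gpu_fault, led_red, log_uploaded, network_up, replace_psu, temp_high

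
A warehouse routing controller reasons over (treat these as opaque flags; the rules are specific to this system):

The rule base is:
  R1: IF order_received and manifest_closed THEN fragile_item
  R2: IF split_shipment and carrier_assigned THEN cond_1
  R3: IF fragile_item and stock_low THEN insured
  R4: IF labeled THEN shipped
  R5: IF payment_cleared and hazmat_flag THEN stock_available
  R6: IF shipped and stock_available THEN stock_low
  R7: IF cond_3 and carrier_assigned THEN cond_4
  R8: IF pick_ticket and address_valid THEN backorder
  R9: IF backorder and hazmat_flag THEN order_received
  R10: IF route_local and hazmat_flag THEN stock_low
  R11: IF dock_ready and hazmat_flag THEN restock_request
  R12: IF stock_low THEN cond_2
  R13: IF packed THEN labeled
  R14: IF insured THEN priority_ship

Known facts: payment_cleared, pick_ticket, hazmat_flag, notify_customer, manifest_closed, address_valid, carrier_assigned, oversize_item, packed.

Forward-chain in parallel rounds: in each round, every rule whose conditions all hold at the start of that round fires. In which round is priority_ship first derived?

5

Round 1 — R5, R8, R13, derive stock_available, backorder, labeled.
Round 2 — R4, R9, derive shipped, order_received.
Round 3 — R1, R6, derive fragile_item, stock_low.
Round 4 — R3, R12, derive insured, cond_2.
Round 5 — R14, derive priority_ship.
priority_ship first appears in round 5.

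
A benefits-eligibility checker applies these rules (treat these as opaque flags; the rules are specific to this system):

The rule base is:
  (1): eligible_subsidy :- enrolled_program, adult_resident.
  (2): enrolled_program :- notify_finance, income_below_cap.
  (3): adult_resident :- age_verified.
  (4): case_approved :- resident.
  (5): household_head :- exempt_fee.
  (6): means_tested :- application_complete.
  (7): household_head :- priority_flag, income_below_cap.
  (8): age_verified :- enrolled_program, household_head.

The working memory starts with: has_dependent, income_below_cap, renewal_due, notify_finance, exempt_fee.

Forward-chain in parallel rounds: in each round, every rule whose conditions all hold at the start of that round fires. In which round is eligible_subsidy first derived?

4

Round 1: (2) [enrolled_program :- notify_finance, income_below_cap.]; (5) [household_head :- exempt_fee.]. Adds enrolled_program, household_head.
Round 2: (8) [age_verified :- enrolled_program, household_head.]. Adds age_verified.
Round 3: (3) [adult_resident :- age_verified.]. Adds adult_resident.
Round 4: (1) [eligible_subsidy :- enrolled_program, adult_resident.]. Adds eligible_subsidy.
eligible_subsidy first appears in round 4.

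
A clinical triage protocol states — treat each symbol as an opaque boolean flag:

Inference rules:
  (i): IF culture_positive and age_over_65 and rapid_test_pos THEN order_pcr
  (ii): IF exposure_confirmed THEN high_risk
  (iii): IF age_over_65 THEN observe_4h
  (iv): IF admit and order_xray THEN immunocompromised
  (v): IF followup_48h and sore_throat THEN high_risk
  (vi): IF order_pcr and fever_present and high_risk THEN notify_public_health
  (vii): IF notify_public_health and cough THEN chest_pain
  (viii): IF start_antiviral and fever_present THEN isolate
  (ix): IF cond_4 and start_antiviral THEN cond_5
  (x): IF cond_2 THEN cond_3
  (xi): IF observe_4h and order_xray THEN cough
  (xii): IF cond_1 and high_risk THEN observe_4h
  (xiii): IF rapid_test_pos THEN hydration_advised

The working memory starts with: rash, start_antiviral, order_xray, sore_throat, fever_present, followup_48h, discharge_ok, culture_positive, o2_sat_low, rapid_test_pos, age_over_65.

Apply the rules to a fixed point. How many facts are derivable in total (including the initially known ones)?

Round 1: (i) [IF culture_positive and age_over_65 and rapid_test_pos THEN order_pcr]; (iii) [IF age_over_65 THEN observe_4h]; (v) [IF followup_48h and sore_throat THEN high_risk]; (viii) [IF start_antiviral and fever_present THEN isolate]; (xiii) [IF rapid_test_pos THEN hydration_advised]. Adds order_pcr, observe_4h, high_risk, isolate, hydration_advised.
Round 2: (vi) [IF order_pcr and fever_present and high_risk THEN notify_public_health]; (xi) [IF observe_4h and order_xray THEN cough]. Adds notify_public_health, cough.
Round 3: (vii) [IF notify_public_health and cough THEN chest_pain]. Adds chest_pain.
Closure: {age_over_65, chest_pain, cough, culture_positive, discharge_ok, fever_present, followup_48h, high_risk, hydration_advised, isolate, notify_public_health, o2_sat_low, observe_4h, order_pcr, order_xray, rapid_test_pos, rash, sore_throat, start_antiviral} — 19 facts.

19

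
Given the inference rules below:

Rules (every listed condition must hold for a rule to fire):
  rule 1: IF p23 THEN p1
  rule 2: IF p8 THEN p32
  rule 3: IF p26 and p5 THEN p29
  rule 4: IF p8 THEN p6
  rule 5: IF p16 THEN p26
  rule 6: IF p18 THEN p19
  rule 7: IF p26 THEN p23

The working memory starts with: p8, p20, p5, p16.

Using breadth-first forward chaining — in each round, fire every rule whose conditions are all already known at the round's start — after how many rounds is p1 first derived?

Round 1 — rule 2, rule 4, rule 5, derive p32, p6, p26.
Round 2 — rule 3, rule 7, derive p29, p23.
Round 3 — rule 1, derive p1.
p1 first appears in round 3.

3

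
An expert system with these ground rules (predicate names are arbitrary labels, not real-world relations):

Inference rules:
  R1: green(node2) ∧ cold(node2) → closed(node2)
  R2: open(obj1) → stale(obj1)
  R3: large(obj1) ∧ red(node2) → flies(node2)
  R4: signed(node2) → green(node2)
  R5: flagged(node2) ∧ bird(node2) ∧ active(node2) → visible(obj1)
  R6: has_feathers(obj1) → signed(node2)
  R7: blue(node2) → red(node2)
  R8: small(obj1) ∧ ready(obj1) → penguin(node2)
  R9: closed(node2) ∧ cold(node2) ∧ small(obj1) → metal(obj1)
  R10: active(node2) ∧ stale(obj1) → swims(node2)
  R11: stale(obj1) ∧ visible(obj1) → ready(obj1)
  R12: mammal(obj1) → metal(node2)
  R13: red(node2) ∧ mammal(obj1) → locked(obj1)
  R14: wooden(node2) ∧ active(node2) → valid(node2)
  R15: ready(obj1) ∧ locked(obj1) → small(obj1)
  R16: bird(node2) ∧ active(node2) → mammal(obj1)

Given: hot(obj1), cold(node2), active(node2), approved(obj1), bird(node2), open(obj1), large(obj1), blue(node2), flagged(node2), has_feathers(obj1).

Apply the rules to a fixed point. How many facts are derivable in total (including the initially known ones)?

Round 1 — R2, R5, R6, R7, R16, derive stale(obj1), visible(obj1), signed(node2), red(node2), mammal(obj1).
Round 2 — R3, R4, R10, R11, R12, R13, derive flies(node2), green(node2), swims(node2), ready(obj1), metal(node2), locked(obj1).
Round 3 — R1, R15, derive closed(node2), small(obj1).
Round 4 — R8, R9, derive penguin(node2), metal(obj1).
Closure: {active(node2), approved(obj1), bird(node2), blue(node2), closed(node2), cold(node2), flagged(node2), flies(node2), green(node2), has_feathers(obj1), hot(obj1), large(obj1), locked(obj1), mammal(obj1), metal(node2), metal(obj1), open(obj1), penguin(node2), ready(obj1), red(node2), signed(node2), small(obj1), stale(obj1), swims(node2), visible(obj1)} — 25 facts.

25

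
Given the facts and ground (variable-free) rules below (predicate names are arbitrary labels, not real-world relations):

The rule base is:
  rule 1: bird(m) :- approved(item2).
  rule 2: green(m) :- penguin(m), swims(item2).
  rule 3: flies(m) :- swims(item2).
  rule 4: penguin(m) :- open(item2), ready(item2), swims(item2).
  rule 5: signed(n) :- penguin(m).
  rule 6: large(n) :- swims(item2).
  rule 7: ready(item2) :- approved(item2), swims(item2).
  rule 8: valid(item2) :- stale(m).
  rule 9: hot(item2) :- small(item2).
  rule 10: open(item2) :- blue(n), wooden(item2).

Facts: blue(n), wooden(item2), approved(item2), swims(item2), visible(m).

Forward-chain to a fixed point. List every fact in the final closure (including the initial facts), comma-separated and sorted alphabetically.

Round 1 — rule 1, rule 3, rule 6, rule 7, rule 10, derive bird(m), flies(m), large(n), ready(item2), open(item2).
Round 2 — rule 4, derive penguin(m).
Round 3 — rule 2, rule 5, derive green(m), signed(n).

approved(item2), bird(m), blue(n), flies(m), green(m), large(n), open(item2), penguin(m), ready(item2), signed(n), swims(item2), visible(m), wooden(item2)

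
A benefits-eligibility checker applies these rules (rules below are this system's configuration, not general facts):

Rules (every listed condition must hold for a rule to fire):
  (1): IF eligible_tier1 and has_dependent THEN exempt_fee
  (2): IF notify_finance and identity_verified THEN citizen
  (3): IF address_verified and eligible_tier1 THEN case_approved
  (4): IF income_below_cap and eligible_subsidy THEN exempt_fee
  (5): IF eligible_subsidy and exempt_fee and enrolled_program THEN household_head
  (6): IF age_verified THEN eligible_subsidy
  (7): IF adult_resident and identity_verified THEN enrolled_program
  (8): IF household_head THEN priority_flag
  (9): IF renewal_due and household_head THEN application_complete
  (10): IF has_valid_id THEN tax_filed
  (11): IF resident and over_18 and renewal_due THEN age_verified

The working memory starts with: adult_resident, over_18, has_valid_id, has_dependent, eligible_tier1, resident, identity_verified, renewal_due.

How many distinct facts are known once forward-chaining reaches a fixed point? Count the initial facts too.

16

Round 1 — (1), (7), (10), (11), derive exempt_fee, enrolled_program, tax_filed, age_verified.
Round 2 — (6), derive eligible_subsidy.
Round 3 — (5), derive household_head.
Round 4 — (8), (9), derive priority_flag, application_complete.
Closure: {adult_resident, age_verified, application_complete, eligible_subsidy, eligible_tier1, enrolled_program, exempt_fee, has_dependent, has_valid_id, household_head, identity_verified, over_18, priority_flag, renewal_due, resident, tax_filed} — 16 facts.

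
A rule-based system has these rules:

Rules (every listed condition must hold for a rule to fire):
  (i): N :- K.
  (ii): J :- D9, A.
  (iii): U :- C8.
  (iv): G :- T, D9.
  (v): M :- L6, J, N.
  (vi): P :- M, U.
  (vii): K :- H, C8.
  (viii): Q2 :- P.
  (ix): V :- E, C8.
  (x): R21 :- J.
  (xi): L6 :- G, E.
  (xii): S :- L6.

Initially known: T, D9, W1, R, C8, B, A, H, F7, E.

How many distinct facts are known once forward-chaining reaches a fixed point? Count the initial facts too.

Round 1: (ii) [J :- D9, A.]; (iii) [U :- C8.]; (iv) [G :- T, D9.]; (vii) [K :- H, C8.]; (ix) [V :- E, C8.]. Adds J, U, G, K, V.
Round 2: (i) [N :- K.]; (x) [R21 :- J.]; (xi) [L6 :- G, E.]. Adds N, R21, L6.
Round 3: (v) [M :- L6, J, N.]; (xii) [S :- L6.]. Adds M, S.
Round 4: (vi) [P :- M, U.]. Adds P.
Round 5: (viii) [Q2 :- P.]. Adds Q2.
Closure: {A, B, C8, D9, E, F7, G, H, J, K, L6, M, N, P, Q2, R, R21, S, T, U, V, W1} — 22 facts.

22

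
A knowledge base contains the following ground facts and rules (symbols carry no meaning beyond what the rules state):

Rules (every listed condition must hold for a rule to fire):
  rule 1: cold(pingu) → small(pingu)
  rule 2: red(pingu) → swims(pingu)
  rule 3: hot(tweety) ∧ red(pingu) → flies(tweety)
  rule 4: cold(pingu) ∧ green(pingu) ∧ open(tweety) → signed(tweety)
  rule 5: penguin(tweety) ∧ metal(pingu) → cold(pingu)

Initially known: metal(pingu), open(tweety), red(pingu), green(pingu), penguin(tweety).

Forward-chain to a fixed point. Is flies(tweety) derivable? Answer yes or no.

no

Round 1 fires rule 2, rule 5, giving swims(pingu), cold(pingu).
Round 2 fires rule 1, rule 4, giving small(pingu), signed(tweety).
Fixed point reached. flies(tweety) is concluded only by rule 3; rule 3 needs hot(tweety) (never derived).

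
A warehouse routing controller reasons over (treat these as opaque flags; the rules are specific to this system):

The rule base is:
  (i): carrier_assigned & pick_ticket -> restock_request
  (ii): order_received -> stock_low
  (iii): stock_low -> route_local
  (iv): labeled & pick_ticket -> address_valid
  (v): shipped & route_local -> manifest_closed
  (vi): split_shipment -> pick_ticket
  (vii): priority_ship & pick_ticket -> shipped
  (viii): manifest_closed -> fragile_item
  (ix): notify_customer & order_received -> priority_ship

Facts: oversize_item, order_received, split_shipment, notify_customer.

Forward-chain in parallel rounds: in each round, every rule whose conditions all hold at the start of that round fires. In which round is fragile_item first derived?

4

[1] (ii) [order_received -> stock_low]; (vi) [split_shipment -> pick_ticket]; (ix) [notify_customer & order_received -> priority_ship]. ⇒ new: stock_low, pick_ticket, priority_ship.
[2] (iii) [stock_low -> route_local]; (vii) [priority_ship & pick_ticket -> shipped]. ⇒ new: route_local, shipped.
[3] (v) [shipped & route_local -> manifest_closed]. ⇒ new: manifest_closed.
[4] (viii) [manifest_closed -> fragile_item]. ⇒ new: fragile_item.
fragile_item first appears in round 4.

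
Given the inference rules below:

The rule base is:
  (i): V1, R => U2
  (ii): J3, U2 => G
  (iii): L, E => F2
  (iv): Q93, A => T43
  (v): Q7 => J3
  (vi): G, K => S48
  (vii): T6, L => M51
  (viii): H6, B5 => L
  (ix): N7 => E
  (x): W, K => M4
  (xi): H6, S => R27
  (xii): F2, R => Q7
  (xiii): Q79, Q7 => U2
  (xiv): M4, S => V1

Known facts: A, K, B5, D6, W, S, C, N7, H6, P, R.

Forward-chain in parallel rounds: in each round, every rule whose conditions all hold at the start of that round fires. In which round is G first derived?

5

Round 1: (viii) [H6, B5 => L]; (ix) [N7 => E]; (x) [W, K => M4]; (xi) [H6, S => R27]. Adds L, E, M4, R27.
Round 2: (iii) [L, E => F2]; (xiv) [M4, S => V1]. Adds F2, V1.
Round 3: (i) [V1, R => U2]; (xii) [F2, R => Q7]. Adds U2, Q7.
Round 4: (v) [Q7 => J3]. Adds J3.
Round 5: (ii) [J3, U2 => G]. Adds G.
G first appears in round 5.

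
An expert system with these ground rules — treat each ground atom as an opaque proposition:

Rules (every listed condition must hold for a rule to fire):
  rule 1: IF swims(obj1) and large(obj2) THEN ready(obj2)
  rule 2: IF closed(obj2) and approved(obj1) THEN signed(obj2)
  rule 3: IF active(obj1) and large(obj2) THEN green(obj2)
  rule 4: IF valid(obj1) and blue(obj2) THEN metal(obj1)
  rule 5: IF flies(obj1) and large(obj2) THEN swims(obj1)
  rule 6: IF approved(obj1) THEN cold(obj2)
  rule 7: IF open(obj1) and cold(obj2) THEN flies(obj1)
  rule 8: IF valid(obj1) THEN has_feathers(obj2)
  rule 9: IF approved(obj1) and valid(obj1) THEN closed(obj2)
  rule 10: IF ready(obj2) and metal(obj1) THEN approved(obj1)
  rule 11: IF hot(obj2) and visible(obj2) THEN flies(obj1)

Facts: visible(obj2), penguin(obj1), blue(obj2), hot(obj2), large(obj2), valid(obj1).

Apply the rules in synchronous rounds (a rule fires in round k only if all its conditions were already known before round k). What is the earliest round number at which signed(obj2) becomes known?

6

[1] rule 4 [IF valid(obj1) and blue(obj2) THEN metal(obj1)]; rule 8 [IF valid(obj1) THEN has_feathers(obj2)]; rule 11 [IF hot(obj2) and visible(obj2) THEN flies(obj1)]. ⇒ new: metal(obj1), has_feathers(obj2), flies(obj1).
[2] rule 5 [IF flies(obj1) and large(obj2) THEN swims(obj1)]. ⇒ new: swims(obj1).
[3] rule 1 [IF swims(obj1) and large(obj2) THEN ready(obj2)]. ⇒ new: ready(obj2).
[4] rule 10 [IF ready(obj2) and metal(obj1) THEN approved(obj1)]. ⇒ new: approved(obj1).
[5] rule 6 [IF approved(obj1) THEN cold(obj2)]; rule 9 [IF approved(obj1) and valid(obj1) THEN closed(obj2)]. ⇒ new: cold(obj2), closed(obj2).
[6] rule 2 [IF closed(obj2) and approved(obj1) THEN signed(obj2)]. ⇒ new: signed(obj2).
signed(obj2) first appears in round 6.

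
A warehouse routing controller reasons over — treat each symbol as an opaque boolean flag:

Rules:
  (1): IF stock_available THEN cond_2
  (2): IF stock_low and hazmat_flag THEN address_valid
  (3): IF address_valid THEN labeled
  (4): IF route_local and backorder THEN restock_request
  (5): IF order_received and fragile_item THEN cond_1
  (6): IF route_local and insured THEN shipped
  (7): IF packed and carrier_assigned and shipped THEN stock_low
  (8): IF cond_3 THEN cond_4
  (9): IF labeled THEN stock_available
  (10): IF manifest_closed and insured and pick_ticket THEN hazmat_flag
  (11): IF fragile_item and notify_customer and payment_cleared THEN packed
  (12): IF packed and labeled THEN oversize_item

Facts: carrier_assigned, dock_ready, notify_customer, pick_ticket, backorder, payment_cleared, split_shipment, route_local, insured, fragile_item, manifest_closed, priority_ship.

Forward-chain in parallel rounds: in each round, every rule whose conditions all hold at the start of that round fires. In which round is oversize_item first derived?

Round 1: (4) [IF route_local and backorder THEN restock_request]; (6) [IF route_local and insured THEN shipped]; (10) [IF manifest_closed and insured and pick_ticket THEN hazmat_flag]; (11) [IF fragile_item and notify_customer and payment_cleared THEN packed]. Adds restock_request, shipped, hazmat_flag, packed.
Round 2: (7) [IF packed and carrier_assigned and shipped THEN stock_low]. Adds stock_low.
Round 3: (2) [IF stock_low and hazmat_flag THEN address_valid]. Adds address_valid.
Round 4: (3) [IF address_valid THEN labeled]. Adds labeled.
Round 5: (9) [IF labeled THEN stock_available]; (12) [IF packed and labeled THEN oversize_item]. Adds stock_available, oversize_item.
oversize_item first appears in round 5.

5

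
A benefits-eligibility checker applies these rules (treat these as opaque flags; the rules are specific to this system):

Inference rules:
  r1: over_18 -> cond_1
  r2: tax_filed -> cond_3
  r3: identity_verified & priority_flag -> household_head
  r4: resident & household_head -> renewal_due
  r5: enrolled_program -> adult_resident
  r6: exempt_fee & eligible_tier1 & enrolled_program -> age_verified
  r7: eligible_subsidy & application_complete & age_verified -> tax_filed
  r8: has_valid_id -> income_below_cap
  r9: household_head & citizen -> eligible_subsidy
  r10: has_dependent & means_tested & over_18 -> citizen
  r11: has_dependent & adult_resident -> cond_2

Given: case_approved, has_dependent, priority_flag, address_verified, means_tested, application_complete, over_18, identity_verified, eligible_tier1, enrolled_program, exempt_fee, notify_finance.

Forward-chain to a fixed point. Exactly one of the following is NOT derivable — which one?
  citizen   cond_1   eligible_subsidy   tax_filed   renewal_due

Round 1: r1 [over_18 -> cond_1]; r3 [identity_verified & priority_flag -> household_head]; r5 [enrolled_program -> adult_resident]; r6 [exempt_fee & eligible_tier1 & enrolled_program -> age_verified]; r10 [has_dependent & means_tested & over_18 -> citizen]. New: cond_1, household_head, adult_resident, age_verified, citizen.
Round 2: r9 [household_head & citizen -> eligible_subsidy]; r11 [has_dependent & adult_resident -> cond_2]. New: eligible_subsidy, cond_2.
Round 3: r7 [eligible_subsidy & application_complete & age_verified -> tax_filed]. New: tax_filed.
Round 4: r2 [tax_filed -> cond_3]. New: cond_3.
Derived: cond_1 (round 1), citizen (round 1), eligible_subsidy (round 2), tax_filed (round 3). renewal_due never appears in any round.

renewal_due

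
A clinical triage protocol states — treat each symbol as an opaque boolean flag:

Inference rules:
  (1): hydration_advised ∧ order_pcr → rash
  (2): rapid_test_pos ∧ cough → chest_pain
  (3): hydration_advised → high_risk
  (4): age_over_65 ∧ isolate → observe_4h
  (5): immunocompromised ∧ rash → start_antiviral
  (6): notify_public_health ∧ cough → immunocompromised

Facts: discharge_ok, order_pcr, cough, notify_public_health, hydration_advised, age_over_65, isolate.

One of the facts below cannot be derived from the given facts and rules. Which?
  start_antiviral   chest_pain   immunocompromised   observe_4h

chest_pain

Round 1: (1) [hydration_advised ∧ order_pcr → rash]; (3) [hydration_advised → high_risk]; (4) [age_over_65 ∧ isolate → observe_4h]; (6) [notify_public_health ∧ cough → immunocompromised]. New: rash, high_risk, observe_4h, immunocompromised.
Round 2: (5) [immunocompromised ∧ rash → start_antiviral]. New: start_antiviral.
Derived: observe_4h (round 1), start_antiviral (round 2), immunocompromised (round 1). chest_pain never appears in any round.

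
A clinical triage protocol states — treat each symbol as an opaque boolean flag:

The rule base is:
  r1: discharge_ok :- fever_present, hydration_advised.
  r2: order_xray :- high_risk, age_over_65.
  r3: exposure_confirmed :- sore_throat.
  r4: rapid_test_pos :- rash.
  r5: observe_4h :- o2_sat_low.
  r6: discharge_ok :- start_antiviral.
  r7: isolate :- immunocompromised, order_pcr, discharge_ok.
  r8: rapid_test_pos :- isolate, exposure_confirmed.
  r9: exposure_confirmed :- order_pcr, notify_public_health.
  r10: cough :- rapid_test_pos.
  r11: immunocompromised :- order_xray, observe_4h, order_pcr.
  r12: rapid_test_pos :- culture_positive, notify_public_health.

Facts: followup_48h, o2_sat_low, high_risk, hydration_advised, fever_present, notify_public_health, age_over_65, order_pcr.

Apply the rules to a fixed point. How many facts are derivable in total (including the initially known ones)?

Round 1 — r1, r2, r5, r9, derive discharge_ok, order_xray, observe_4h, exposure_confirmed.
Round 2 — r11, derive immunocompromised.
Round 3 — r7, derive isolate.
Round 4 — r8, derive rapid_test_pos.
Round 5 — r10, derive cough.
Closure: {age_over_65, cough, discharge_ok, exposure_confirmed, fever_present, followup_48h, high_risk, hydration_advised, immunocompromised, isolate, notify_public_health, o2_sat_low, observe_4h, order_pcr, order_xray, rapid_test_pos} — 16 facts.

16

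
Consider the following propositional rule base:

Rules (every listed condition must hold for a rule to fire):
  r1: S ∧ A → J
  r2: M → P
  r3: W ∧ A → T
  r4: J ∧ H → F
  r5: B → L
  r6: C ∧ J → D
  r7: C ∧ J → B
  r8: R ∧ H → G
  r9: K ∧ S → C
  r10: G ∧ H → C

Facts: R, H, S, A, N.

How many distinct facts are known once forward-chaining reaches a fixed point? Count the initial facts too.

12

[1] r1 [S ∧ A → J]; r8 [R ∧ H → G]. ⇒ new: J, G.
[2] r4 [J ∧ H → F]; r10 [G ∧ H → C]. ⇒ new: F, C.
[3] r6 [C ∧ J → D]; r7 [C ∧ J → B]. ⇒ new: D, B.
[4] r5 [B → L]. ⇒ new: L.
Closure: {A, B, C, D, F, G, H, J, L, N, R, S} — 12 facts.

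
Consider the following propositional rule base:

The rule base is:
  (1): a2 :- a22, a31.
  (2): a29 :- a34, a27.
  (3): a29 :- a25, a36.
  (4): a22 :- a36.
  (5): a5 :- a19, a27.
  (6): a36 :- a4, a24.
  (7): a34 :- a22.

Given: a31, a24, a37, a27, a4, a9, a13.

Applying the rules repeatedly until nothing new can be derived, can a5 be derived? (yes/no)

Round 1 fires (6), giving a36.
Round 2 fires (4), giving a22.
Round 3 fires (1), (7), giving a2, a34.
Round 4 fires (2), giving a29.
Fixed point reached. a5 is concluded only by (5); (5) needs a19 (never derived).

no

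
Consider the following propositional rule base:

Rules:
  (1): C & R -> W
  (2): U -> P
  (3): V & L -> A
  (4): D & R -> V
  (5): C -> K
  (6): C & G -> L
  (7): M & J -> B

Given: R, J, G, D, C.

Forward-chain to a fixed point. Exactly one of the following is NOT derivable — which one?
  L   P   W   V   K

Round 1 — (1), (4), (5), (6), derive W, V, K, L.
Round 2 — (3), derive A.
Derived: V (round 1), L (round 1), K (round 1), W (round 1). P never appears in any round.

P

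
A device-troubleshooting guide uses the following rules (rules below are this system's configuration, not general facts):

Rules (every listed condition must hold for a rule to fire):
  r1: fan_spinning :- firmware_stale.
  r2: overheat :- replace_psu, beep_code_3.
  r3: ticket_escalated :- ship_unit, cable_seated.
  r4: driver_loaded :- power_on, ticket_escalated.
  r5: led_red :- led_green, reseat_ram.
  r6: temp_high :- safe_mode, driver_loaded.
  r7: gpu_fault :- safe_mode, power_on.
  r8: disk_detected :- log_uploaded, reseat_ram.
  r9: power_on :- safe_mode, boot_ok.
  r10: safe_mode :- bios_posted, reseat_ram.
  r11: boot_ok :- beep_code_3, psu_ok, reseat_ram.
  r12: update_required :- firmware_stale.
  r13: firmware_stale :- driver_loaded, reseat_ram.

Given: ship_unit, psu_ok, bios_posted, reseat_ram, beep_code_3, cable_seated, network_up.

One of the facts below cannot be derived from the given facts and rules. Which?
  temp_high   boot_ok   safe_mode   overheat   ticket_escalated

Round 1: r3 [ticket_escalated :- ship_unit, cable_seated.]; r10 [safe_mode :- bios_posted, reseat_ram.]; r11 [boot_ok :- beep_code_3, psu_ok, reseat_ram.]. New: ticket_escalated, safe_mode, boot_ok.
Round 2: r9 [power_on :- safe_mode, boot_ok.]. New: power_on.
Round 3: r4 [driver_loaded :- power_on, ticket_escalated.]; r7 [gpu_fault :- safe_mode, power_on.]. New: driver_loaded, gpu_fault.
Round 4: r6 [temp_high :- safe_mode, driver_loaded.]; r13 [firmware_stale :- driver_loaded, reseat_ram.]. New: temp_high, firmware_stale.
Round 5: r1 [fan_spinning :- firmware_stale.]; r12 [update_required :- firmware_stale.]. New: fan_spinning, update_required.
Derived: ticket_escalated (round 1), safe_mode (round 1), temp_high (round 4), boot_ok (round 1). overheat never appears in any round.

overheat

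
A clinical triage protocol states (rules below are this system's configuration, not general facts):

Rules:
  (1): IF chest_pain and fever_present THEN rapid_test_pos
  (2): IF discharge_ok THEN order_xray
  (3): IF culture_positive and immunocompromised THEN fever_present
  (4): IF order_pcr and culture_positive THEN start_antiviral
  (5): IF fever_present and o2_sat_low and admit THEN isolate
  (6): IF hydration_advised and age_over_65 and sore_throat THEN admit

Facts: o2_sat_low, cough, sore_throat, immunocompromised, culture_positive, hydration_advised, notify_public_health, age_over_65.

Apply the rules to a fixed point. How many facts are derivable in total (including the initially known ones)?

11

Round 1: (3) [IF culture_positive and immunocompromised THEN fever_present]; (6) [IF hydration_advised and age_over_65 and sore_throat THEN admit]. New: fever_present, admit.
Round 2: (5) [IF fever_present and o2_sat_low and admit THEN isolate]. New: isolate.
Closure: {admit, age_over_65, cough, culture_positive, fever_present, hydration_advised, immunocompromised, isolate, notify_public_health, o2_sat_low, sore_throat} — 11 facts.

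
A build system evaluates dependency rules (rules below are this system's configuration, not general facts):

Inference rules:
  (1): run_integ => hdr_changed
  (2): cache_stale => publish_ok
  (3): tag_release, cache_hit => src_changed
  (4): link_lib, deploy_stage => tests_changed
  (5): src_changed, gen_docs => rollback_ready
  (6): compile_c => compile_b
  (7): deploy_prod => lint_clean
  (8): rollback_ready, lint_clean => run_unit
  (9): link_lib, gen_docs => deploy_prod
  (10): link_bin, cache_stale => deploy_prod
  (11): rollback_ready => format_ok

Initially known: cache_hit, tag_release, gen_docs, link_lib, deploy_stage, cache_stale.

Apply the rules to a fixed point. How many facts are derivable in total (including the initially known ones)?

Round 1 — (2), (3), (4), (9), derive publish_ok, src_changed, tests_changed, deploy_prod.
Round 2 — (5), (7), derive rollback_ready, lint_clean.
Round 3 — (8), (11), derive run_unit, format_ok.
Closure: {cache_hit, cache_stale, deploy_prod, deploy_stage, format_ok, gen_docs, link_lib, lint_clean, publish_ok, rollback_ready, run_unit, src_changed, tag_release, tests_changed} — 14 facts.

14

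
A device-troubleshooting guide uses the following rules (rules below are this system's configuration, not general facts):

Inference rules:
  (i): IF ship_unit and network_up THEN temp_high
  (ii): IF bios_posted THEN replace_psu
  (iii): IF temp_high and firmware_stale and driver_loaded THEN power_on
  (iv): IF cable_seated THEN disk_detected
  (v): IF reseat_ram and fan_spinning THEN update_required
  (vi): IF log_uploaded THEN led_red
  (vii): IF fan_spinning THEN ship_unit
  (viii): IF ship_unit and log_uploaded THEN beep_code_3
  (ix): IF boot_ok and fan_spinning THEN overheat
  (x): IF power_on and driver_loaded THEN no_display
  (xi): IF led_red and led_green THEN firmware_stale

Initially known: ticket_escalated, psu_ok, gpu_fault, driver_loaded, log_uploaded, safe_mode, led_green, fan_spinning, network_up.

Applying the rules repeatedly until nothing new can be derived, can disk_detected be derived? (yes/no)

no

Round 1 — (vi), (vii), derive led_red, ship_unit.
Round 2 — (i), (viii), (xi), derive temp_high, beep_code_3, firmware_stale.
Round 3 — (iii), derive power_on.
Round 4 — (x), derive no_display.
Fixed point reached. disk_detected is concluded only by (iv); (iv) needs cable_seated (never derived).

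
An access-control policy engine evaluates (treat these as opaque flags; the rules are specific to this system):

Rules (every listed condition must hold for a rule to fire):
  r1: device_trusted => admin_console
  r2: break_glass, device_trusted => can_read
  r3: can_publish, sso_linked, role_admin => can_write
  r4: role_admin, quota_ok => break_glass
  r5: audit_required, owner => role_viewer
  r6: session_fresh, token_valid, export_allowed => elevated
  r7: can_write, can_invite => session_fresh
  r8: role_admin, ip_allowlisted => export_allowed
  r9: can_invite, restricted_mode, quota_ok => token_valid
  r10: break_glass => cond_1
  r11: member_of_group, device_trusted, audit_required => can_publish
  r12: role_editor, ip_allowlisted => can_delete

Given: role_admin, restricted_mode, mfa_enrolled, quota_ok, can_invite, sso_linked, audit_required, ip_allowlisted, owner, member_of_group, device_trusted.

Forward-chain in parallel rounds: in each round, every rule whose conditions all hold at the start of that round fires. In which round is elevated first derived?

Round 1 fires r1, r4, r5, r8, r9, r11, giving admin_console, break_glass, role_viewer, export_allowed, token_valid, can_publish.
Round 2 fires r2, r3, r10, giving can_read, can_write, cond_1.
Round 3 fires r7, giving session_fresh.
Round 4 fires r6, giving elevated.
elevated first appears in round 4.

4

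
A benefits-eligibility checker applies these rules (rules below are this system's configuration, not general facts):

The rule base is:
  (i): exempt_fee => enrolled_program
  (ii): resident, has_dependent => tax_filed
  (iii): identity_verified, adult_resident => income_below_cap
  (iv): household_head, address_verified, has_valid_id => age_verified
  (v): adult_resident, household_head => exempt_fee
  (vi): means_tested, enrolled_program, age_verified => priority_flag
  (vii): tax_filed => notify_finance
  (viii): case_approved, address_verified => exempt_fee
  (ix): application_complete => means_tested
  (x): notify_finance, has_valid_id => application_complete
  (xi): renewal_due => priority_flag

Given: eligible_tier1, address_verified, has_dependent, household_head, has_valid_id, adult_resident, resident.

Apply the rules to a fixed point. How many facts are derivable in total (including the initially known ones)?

15

[1] (ii) [resident, has_dependent => tax_filed]; (iv) [household_head, address_verified, has_valid_id => age_verified]; (v) [adult_resident, household_head => exempt_fee]. ⇒ new: tax_filed, age_verified, exempt_fee.
[2] (i) [exempt_fee => enrolled_program]; (vii) [tax_filed => notify_finance]. ⇒ new: enrolled_program, notify_finance.
[3] (x) [notify_finance, has_valid_id => application_complete]. ⇒ new: application_complete.
[4] (ix) [application_complete => means_tested]. ⇒ new: means_tested.
[5] (vi) [means_tested, enrolled_program, age_verified => priority_flag]. ⇒ new: priority_flag.
Closure: {address_verified, adult_resident, age_verified, application_complete, eligible_tier1, enrolled_program, exempt_fee, has_dependent, has_valid_id, household_head, means_tested, notify_finance, priority_flag, resident, tax_filed} — 15 facts.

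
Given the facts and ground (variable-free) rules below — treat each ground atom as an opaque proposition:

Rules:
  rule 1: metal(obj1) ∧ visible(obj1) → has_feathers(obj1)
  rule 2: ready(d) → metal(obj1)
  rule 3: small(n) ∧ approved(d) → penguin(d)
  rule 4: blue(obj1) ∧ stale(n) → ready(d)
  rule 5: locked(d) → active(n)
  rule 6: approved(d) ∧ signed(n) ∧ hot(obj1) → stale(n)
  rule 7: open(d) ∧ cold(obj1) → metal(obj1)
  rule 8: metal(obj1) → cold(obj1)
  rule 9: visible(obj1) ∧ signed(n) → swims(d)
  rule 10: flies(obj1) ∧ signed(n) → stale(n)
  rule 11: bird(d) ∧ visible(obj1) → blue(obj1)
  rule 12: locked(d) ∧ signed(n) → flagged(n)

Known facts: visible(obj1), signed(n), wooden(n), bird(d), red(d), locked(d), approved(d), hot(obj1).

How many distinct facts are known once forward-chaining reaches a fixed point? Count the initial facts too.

17

Round 1 fires rule 5, rule 6, rule 9, rule 11, rule 12, giving active(n), stale(n), swims(d), blue(obj1), flagged(n).
Round 2 fires rule 4, giving ready(d).
Round 3 fires rule 2, giving metal(obj1).
Round 4 fires rule 1, rule 8, giving has_feathers(obj1), cold(obj1).
Closure: {active(n), approved(d), bird(d), blue(obj1), cold(obj1), flagged(n), has_feathers(obj1), hot(obj1), locked(d), metal(obj1), ready(d), red(d), signed(n), stale(n), swims(d), visible(obj1), wooden(n)} — 17 facts.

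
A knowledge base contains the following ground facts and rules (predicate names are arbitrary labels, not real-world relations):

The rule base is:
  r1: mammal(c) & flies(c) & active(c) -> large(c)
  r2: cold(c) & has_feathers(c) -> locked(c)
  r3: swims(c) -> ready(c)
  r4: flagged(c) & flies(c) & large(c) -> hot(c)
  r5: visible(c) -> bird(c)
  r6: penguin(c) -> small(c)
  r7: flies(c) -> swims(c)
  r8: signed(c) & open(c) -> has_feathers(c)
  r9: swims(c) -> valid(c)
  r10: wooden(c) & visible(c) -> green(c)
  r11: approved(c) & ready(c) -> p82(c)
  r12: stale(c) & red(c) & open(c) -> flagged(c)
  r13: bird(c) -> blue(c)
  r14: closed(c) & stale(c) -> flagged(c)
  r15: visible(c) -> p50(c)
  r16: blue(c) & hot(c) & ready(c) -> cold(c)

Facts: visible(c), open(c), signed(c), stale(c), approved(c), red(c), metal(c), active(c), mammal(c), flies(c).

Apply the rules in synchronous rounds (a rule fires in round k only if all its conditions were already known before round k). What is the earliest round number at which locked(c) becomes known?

4

[1] r1 [mammal(c) & flies(c) & active(c) -> large(c)]; r5 [visible(c) -> bird(c)]; r7 [flies(c) -> swims(c)]; r8 [signed(c) & open(c) -> has_feathers(c)]; r12 [stale(c) & red(c) & open(c) -> flagged(c)]; r15 [visible(c) -> p50(c)]. ⇒ new: large(c), bird(c), swims(c), has_feathers(c), flagged(c), p50(c).
[2] r3 [swims(c) -> ready(c)]; r4 [flagged(c) & flies(c) & large(c) -> hot(c)]; r9 [swims(c) -> valid(c)]; r13 [bird(c) -> blue(c)]. ⇒ new: ready(c), hot(c), valid(c), blue(c).
[3] r11 [approved(c) & ready(c) -> p82(c)]; r16 [blue(c) & hot(c) & ready(c) -> cold(c)]. ⇒ new: p82(c), cold(c).
[4] r2 [cold(c) & has_feathers(c) -> locked(c)]. ⇒ new: locked(c).
locked(c) first appears in round 4.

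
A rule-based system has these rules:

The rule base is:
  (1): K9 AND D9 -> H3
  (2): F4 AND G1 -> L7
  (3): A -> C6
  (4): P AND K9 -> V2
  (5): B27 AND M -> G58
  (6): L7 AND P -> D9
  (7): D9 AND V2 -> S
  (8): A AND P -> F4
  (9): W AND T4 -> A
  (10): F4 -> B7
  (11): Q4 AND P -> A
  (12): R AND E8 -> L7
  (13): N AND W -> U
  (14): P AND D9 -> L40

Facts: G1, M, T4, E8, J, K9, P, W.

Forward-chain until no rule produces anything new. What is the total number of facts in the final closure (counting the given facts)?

Round 1 — (4), (9), derive V2, A.
Round 2 — (3), (8), derive C6, F4.
Round 3 — (2), (10), derive L7, B7.
Round 4 — (6), derive D9.
Round 5 — (1), (7), (14), derive H3, S, L40.
Closure: {A, B7, C6, D9, E8, F4, G1, H3, J, K9, L40, L7, M, P, S, T4, V2, W} — 18 facts.

18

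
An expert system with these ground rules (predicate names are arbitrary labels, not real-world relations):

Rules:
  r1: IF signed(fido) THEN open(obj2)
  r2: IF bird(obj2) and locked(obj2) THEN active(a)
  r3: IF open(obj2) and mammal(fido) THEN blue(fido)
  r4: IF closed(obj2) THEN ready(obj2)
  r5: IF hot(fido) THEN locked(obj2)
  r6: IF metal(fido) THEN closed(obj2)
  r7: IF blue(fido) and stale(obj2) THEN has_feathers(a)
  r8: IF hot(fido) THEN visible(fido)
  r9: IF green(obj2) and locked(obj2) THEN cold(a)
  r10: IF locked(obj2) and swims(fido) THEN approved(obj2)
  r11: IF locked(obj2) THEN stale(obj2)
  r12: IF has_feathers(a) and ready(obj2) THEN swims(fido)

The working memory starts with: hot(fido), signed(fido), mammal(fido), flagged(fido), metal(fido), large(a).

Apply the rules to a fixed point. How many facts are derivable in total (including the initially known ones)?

Round 1 — r1, r5, r6, r8, derive open(obj2), locked(obj2), closed(obj2), visible(fido).
Round 2 — r3, r4, r11, derive blue(fido), ready(obj2), stale(obj2).
Round 3 — r7, derive has_feathers(a).
Round 4 — r12, derive swims(fido).
Round 5 — r10, derive approved(obj2).
Closure: {approved(obj2), blue(fido), closed(obj2), flagged(fido), has_feathers(a), hot(fido), large(a), locked(obj2), mammal(fido), metal(fido), open(obj2), ready(obj2), signed(fido), stale(obj2), swims(fido), visible(fido)} — 16 facts.

16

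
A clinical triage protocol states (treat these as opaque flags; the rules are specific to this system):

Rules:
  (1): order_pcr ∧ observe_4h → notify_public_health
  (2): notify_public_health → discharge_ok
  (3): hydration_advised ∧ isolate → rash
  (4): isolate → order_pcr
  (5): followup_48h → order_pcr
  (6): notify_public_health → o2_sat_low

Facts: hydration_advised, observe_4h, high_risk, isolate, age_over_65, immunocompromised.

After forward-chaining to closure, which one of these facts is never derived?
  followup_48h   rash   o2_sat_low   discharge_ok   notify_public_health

Round 1 fires (3), (4), giving rash, order_pcr.
Round 2 fires (1), giving notify_public_health.
Round 3 fires (2), (6), giving discharge_ok, o2_sat_low.
Derived: notify_public_health (round 2), rash (round 1), o2_sat_low (round 3), discharge_ok (round 3). followup_48h never appears in any round.

followup_48h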